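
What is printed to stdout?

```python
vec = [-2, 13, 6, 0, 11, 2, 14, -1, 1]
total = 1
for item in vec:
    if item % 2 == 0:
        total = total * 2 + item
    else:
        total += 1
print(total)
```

item=-2: even, total = 1*2+(-2) = 0
item=13: not even, total = 0+1 = 1
item=6: even, total = 1*2+6 = 8
item=0: even, total = 8*2+0 = 16
item=11: not even, total = 16+1 = 17
item=2: even, total = 17*2+2 = 36
item=14: even, total = 36*2+14 = 86
item=-1: not even, total = 86+1 = 87
item=1: not even, total = 87+1 = 88

88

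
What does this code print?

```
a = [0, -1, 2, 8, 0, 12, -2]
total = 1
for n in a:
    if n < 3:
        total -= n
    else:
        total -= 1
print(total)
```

n=0: <3, total = 1-0 = 1
n=-1: <3, total = 1-(-1) = 2
n=2: <3, total = 2-2 = 0
n=8: not <3, total = 0-1 = -1
n=0: <3, total = (-1)-0 = -1
n=12: not <3, total = (-1)-1 = -2
n=-2: <3, total = (-2)-(-2) = 0

0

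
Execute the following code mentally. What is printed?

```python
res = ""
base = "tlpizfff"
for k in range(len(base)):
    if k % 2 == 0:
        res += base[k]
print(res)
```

tpzf

k=0: add 't' → 't'
k=1: skip
k=2: add 'p' → 'tp'
k=3: skip
k=4: add 'z' → 'tpz'
k=5: skip
k=6: add 'f' → 'tpzf'
k=7: skip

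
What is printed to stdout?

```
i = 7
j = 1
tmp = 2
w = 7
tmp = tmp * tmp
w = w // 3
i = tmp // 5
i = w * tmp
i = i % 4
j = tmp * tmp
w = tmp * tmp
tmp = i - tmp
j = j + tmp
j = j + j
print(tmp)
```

-4

tmp = 2*2 = 4
w = 7//3 = 2
i = 4//5 = 0
i = 2*4 = 8
i = 8%4 = 0
j = 4*4 = 16
w = 4*4 = 16
tmp = 0-4 = -4
j = 16+(-4) = 12
j = 12+12 = 24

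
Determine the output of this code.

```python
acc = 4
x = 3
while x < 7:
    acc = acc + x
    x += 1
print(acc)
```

22

x=3: acc = 4+3 = 7
x=4: acc = 7+4 = 11
x=5: acc = 11+5 = 16
x=6: acc = 16+6 = 22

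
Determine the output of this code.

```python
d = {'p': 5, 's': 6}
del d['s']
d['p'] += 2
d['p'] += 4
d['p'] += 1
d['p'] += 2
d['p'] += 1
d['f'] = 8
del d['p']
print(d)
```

del 's' → {'p': 5}
d['p'] = 5+2 = 7 → {'p': 7}
d['p'] = 7+4 = 11 → {'p': 11}
d['p'] = 11+1 = 12 → {'p': 12}
d['p'] = 12+2 = 14 → {'p': 14}
d['p'] = 14+1 = 15 → {'p': 15}
d['f'] = 8 → {'p': 15, 'f': 8}
del 'p' → {'f': 8}

{'f': 8}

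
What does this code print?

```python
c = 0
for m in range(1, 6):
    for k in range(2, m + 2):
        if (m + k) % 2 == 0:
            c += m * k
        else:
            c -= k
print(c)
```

46

m=1,k=2: odd sum, c = 0-2 = -2
m=2,k=2: even sum, c = (-2)+4 = 2
m=2,k=3: odd sum, c = 2-3 = -1
m=3,k=2: odd sum, c = (-1)-2 = -3
m=3,k=3: even sum, c = (-3)+9 = 6
m=3,k=4: odd sum, c = 6-4 = 2
m=4,k=2: even sum, c = 2+8 = 10
m=4,k=3: odd sum, c = 10-3 = 7
m=4,k=4: even sum, c = 7+16 = 23
m=4,k=5: odd sum, c = 23-5 = 18
m=5,k=2: odd sum, c = 18-2 = 16
m=5,k=3: even sum, c = 16+15 = 31
m=5,k=4: odd sum, c = 31-4 = 27
m=5,k=5: even sum, c = 27+25 = 52
m=5,k=6: odd sum, c = 52-6 = 46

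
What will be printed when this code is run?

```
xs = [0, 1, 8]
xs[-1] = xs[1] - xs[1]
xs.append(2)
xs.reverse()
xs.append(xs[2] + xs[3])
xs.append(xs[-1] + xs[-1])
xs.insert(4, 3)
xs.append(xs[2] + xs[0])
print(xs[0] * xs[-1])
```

xs[-1] = xs[1]-xs[1] = 1-1 = 0 → [0, 1, 0]
append 2 → [0, 1, 0, 2]
reverse → [2, 0, 1, 0]
append xs[2]+xs[3] = 1+0 = 1 → [2, 0, 1, 0, 1]
append xs[-1]+xs[-1] = 1+1 = 2 → [2, 0, 1, 0, 1, 2]
insert 3 at 4 → [2, 0, 1, 0, 3, 1, 2]
append xs[2]+xs[0] = 1+2 = 3 → [2, 0, 1, 0, 3, 1, 2, 3]
xs[0]*xs[-1] = 2*3 = 6

6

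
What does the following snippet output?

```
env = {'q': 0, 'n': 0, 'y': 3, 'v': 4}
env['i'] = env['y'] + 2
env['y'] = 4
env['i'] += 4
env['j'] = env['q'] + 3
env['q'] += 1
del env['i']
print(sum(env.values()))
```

env['i'] = env['y']+2 = 5 → {'q': 0, 'n': 0, 'y': 3, 'v': 4, 'i': 5}
env['y'] = 4 → {'q': 0, 'n': 0, 'y': 4, 'v': 4, 'i': 5}
env['i'] = 5+4 = 9 → {'q': 0, 'n': 0, 'y': 4, 'v': 4, 'i': 9}
env['j'] = env['q']+3 = 3 → {'q': 0, 'n': 0, 'y': 4, 'v': 4, 'i': 9, 'j': 3}
env['q'] = 0+1 = 1 → {'q': 1, 'n': 0, 'y': 4, 'v': 4, 'i': 9, 'j': 3}
del 'i' → {'q': 1, 'n': 0, 'y': 4, 'v': 4, 'j': 3}
sum of values = 12

12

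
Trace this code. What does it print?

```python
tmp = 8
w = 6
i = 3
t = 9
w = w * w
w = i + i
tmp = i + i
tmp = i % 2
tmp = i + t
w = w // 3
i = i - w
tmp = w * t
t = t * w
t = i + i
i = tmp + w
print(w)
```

w = 6*6 = 36
w = 3+3 = 6
tmp = 3+3 = 6
tmp = 3%2 = 1
tmp = 3+9 = 12
w = 6//3 = 2
i = 3-2 = 1
tmp = 2*9 = 18
t = 9*2 = 18
t = 1+1 = 2
i = 18+2 = 20

2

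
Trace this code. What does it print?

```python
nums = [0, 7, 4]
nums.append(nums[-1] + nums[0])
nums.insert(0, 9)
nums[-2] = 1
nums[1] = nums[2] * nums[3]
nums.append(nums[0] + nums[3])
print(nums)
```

append nums[-1]+nums[0] = 4+0 = 4 → [0, 7, 4, 4]
insert 9 at 0 → [9, 0, 7, 4, 4]
nums[-2] = 1 → [9, 0, 7, 1, 4]
nums[1] = nums[2]*nums[3] = 7*1 = 7 → [9, 7, 7, 1, 4]
append nums[0]+nums[3] = 9+1 = 10 → [9, 7, 7, 1, 4, 10]

[9, 7, 7, 1, 4, 10]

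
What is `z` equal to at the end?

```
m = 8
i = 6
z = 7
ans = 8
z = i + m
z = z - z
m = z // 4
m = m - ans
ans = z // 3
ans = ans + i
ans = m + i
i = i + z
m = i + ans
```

z = 6+8 = 14
z = 14-14 = 0
m = 0//4 = 0
m = 0-8 = -8
ans = 0//3 = 0
ans = 0+6 = 6
ans = (-8)+6 = -2
i = 6+0 = 6
m = 6+(-2) = 4

0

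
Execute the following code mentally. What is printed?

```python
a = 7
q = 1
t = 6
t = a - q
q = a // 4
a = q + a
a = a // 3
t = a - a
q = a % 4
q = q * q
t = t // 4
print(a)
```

t = 7-1 = 6
q = 7//4 = 1
a = 1+7 = 8
a = 8//3 = 2
t = 2-2 = 0
q = 2%4 = 2
q = 2*2 = 4
t = 0//4 = 0

2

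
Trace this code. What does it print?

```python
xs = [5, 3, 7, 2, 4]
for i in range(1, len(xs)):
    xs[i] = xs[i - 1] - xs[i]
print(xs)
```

[5, 2, -5, -7, -11]

i=1: xs[1] = 5-3 = 2 → [5, 2, 7, 2, 4]
i=2: xs[2] = 2-7 = -5 → [5, 2, -5, 2, 4]
i=3: xs[3] = (-5)-2 = -7 → [5, 2, -5, -7, 4]
i=4: xs[4] = (-7)-4 = -11 → [5, 2, -5, -7, -11]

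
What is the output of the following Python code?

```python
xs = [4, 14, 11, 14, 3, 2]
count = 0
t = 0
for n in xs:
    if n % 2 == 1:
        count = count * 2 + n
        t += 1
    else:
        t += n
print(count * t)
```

n=4: not odd; t=4
n=14: not odd; t=18
n=11: odd, count = 0*2+11 = 11; t=19
n=14: not odd; t=33
n=3: odd, count = 11*2+3 = 25; t=34
n=2: not odd; t=36
count*t = 25*36 = 900

900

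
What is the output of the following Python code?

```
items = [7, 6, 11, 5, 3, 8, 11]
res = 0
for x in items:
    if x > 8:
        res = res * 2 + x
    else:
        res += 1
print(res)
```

x=7: not >8, res = 0+1 = 1
x=6: not >8, res = 1+1 = 2
x=11: >8, res = 2*2+11 = 15
x=5: not >8, res = 15+1 = 16
x=3: not >8, res = 16+1 = 17
x=8: not >8, res = 17+1 = 18
x=11: >8, res = 18*2+11 = 47

47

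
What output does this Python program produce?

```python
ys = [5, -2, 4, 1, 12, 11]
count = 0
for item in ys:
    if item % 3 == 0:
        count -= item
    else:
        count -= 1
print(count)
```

-17

item=5: not %3==0, count = 0-1 = -1
item=-2: not %3==0, count = (-1)-1 = -2
item=4: not %3==0, count = (-2)-1 = -3
item=1: not %3==0, count = (-3)-1 = -4
item=12: %3==0, count = (-4)-12 = -16
item=11: not %3==0, count = (-16)-1 = -17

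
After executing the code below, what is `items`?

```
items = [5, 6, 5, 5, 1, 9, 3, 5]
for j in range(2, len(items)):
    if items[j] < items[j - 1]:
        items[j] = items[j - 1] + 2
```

j=2: 5<6, items[2] = 6+2 = 8 → [5, 6, 8, 5, 1, 9, 3, 5]
j=3: 5<8, items[3] = 8+2 = 10 → [5, 6, 8, 10, 1, 9, 3, 5]
j=4: 1<10, items[4] = 10+2 = 12 → [5, 6, 8, 10, 12, 9, 3, 5]
j=5: 9<12, items[5] = 12+2 = 14 → [5, 6, 8, 10, 12, 14, 3, 5]
j=6: 3<14, items[6] = 14+2 = 16 → [5, 6, 8, 10, 12, 14, 16, 5]
j=7: 5<16, items[7] = 16+2 = 18 → [5, 6, 8, 10, 12, 14, 16, 18]

[5, 6, 8, 10, 12, 14, 16, 18]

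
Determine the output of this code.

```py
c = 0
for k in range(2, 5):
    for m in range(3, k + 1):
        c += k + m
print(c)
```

k=3,m=3: c = 0+6 = 6
k=4,m=3: c = 6+7 = 13
k=4,m=4: c = 13+8 = 21

21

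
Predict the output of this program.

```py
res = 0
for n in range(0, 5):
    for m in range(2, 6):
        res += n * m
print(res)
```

140

n=0,m=2: res = 0+0 = 0
n=0,m=3: res = 0+0 = 0
n=0,m=4: res = 0+0 = 0
n=0,m=5: res = 0+0 = 0
n=1,m=2: res = 0+2 = 2
n=1,m=3: res = 2+3 = 5
n=1,m=4: res = 5+4 = 9
n=1,m=5: res = 9+5 = 14
n=2,m=2: res = 14+4 = 18
n=2,m=3: res = 18+6 = 24
n=2,m=4: res = 24+8 = 32
n=2,m=5: res = 32+10 = 42
n=3,m=2: res = 42+6 = 48
n=3,m=3: res = 48+9 = 57
n=3,m=4: res = 57+12 = 69
n=3,m=5: res = 69+15 = 84
n=4,m=2: res = 84+8 = 92
n=4,m=3: res = 92+12 = 104
n=4,m=4: res = 104+16 = 120
n=4,m=5: res = 120+20 = 140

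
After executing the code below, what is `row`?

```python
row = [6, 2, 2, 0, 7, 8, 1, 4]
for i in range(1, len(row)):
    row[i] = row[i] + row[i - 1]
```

[6, 8, 10, 10, 17, 25, 26, 30]

i=1: row[1] = 2+6 = 8 → [6, 8, 2, 0, 7, 8, 1, 4]
i=2: row[2] = 2+8 = 10 → [6, 8, 10, 0, 7, 8, 1, 4]
i=3: row[3] = 0+10 = 10 → [6, 8, 10, 10, 7, 8, 1, 4]
i=4: row[4] = 7+10 = 17 → [6, 8, 10, 10, 17, 8, 1, 4]
i=5: row[5] = 8+17 = 25 → [6, 8, 10, 10, 17, 25, 1, 4]
i=6: row[6] = 1+25 = 26 → [6, 8, 10, 10, 17, 25, 26, 4]
i=7: row[7] = 4+26 = 30 → [6, 8, 10, 10, 17, 25, 26, 30]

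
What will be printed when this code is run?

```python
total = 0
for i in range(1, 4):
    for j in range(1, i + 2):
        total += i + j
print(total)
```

39

i=1,j=1: total = 0+2 = 2
i=1,j=2: total = 2+3 = 5
i=2,j=1: total = 5+3 = 8
i=2,j=2: total = 8+4 = 12
i=2,j=3: total = 12+5 = 17
i=3,j=1: total = 17+4 = 21
i=3,j=2: total = 21+5 = 26
i=3,j=3: total = 26+6 = 32
i=3,j=4: total = 32+7 = 39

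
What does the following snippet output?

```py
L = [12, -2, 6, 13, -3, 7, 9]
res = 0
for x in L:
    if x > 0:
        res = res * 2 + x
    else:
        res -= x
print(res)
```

x=12: >0, res = 0*2+12 = 12
x=-2: not >0, res = 12-(-2) = 14
x=6: >0, res = 14*2+6 = 34
x=13: >0, res = 34*2+13 = 81
x=-3: not >0, res = 81-(-3) = 84
x=7: >0, res = 84*2+7 = 175
x=9: >0, res = 175*2+9 = 359

359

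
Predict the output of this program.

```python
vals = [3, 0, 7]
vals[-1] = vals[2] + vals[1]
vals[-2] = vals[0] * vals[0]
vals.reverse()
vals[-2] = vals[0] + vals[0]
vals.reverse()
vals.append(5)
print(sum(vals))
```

29

vals[-1] = vals[2]+vals[1] = 7+0 = 7 → [3, 0, 7]
vals[-2] = vals[0]*vals[0] = 3*3 = 9 → [3, 9, 7]
reverse → [7, 9, 3]
vals[-2] = vals[0]+vals[0] = 7+7 = 14 → [7, 14, 3]
reverse → [3, 14, 7]
append 5 → [3, 14, 7, 5]
sum = 29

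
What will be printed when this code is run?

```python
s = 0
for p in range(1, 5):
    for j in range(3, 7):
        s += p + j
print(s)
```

112

p=1,j=3: s = 0+4 = 4
p=1,j=4: s = 4+5 = 9
p=1,j=5: s = 9+6 = 15
p=1,j=6: s = 15+7 = 22
p=2,j=3: s = 22+5 = 27
p=2,j=4: s = 27+6 = 33
p=2,j=5: s = 33+7 = 40
p=2,j=6: s = 40+8 = 48
p=3,j=3: s = 48+6 = 54
p=3,j=4: s = 54+7 = 61
p=3,j=5: s = 61+8 = 69
p=3,j=6: s = 69+9 = 78
p=4,j=3: s = 78+7 = 85
p=4,j=4: s = 85+8 = 93
p=4,j=5: s = 93+9 = 102
p=4,j=6: s = 102+10 = 112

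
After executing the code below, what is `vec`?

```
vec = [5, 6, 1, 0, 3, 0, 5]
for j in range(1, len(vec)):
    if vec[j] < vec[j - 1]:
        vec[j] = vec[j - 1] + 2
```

[5, 6, 8, 10, 12, 14, 16]

j=1: 6>=5, unchanged → [5, 6, 1, 0, 3, 0, 5]
j=2: 1<6, vec[2] = 6+2 = 8 → [5, 6, 8, 0, 3, 0, 5]
j=3: 0<8, vec[3] = 8+2 = 10 → [5, 6, 8, 10, 3, 0, 5]
j=4: 3<10, vec[4] = 10+2 = 12 → [5, 6, 8, 10, 12, 0, 5]
j=5: 0<12, vec[5] = 12+2 = 14 → [5, 6, 8, 10, 12, 14, 5]
j=6: 5<14, vec[6] = 14+2 = 16 → [5, 6, 8, 10, 12, 14, 16]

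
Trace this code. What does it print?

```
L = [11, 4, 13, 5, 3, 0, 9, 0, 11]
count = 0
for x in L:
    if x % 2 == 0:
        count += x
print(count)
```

x=11: not even
x=4: even, count = 0+4 = 4
x=13: not even
x=5: not even
x=3: not even
x=0: even, count = 4+0 = 4
x=9: not even
x=0: even, count = 4+0 = 4
x=11: not even

4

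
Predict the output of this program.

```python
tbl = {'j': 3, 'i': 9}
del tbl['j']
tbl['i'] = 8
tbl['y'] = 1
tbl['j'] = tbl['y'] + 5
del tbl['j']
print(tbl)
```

del 'j' → {'i': 9}
tbl['i'] = 8 → {'i': 8}
tbl['y'] = 1 → {'i': 8, 'y': 1}
tbl['j'] = tbl['y']+5 = 6 → {'i': 8, 'y': 1, 'j': 6}
del 'j' → {'i': 8, 'y': 1}

{'i': 8, 'y': 1}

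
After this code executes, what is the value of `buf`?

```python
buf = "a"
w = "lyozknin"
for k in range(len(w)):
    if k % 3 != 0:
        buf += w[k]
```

'ayoknn'

k=0: skip
k=1: add 'y' → 'ay'
k=2: add 'o' → 'ayo'
k=3: skip
k=4: add 'k' → 'ayok'
k=5: add 'n' → 'ayokn'
k=6: skip
k=7: add 'n' → 'ayoknn'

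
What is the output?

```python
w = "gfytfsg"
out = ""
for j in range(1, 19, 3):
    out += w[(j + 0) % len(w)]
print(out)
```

j=1: add w[1]='f' → 'f'
j=4: add w[4]='f' → 'ff'
j=7: add w[0]='g' → 'ffg'
j=10: add w[3]='t' → 'ffgt'
j=13: add w[6]='g' → 'ffgtg'
j=16: add w[2]='y' → 'ffgtgy'

ffgtgy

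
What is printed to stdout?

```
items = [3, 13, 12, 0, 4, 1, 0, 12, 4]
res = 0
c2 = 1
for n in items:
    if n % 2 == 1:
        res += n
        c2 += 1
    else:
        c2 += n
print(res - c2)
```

-19

n=3: odd, res = 0+3 = 3; c2=2
n=13: odd, res = 3+13 = 16; c2=3
n=12: not odd; c2=15
n=0: not odd; c2=15
n=4: not odd; c2=19
n=1: odd, res = 16+1 = 17; c2=20
n=0: not odd; c2=20
n=12: not odd; c2=32
n=4: not odd; c2=36
res-c2 = 17-36 = -19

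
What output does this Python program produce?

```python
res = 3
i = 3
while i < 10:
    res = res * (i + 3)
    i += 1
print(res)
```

11975040

i=3: res = 3*6 = 18
i=4: res = 18*7 = 126
i=5: res = 126*8 = 1008
i=6: res = 1008*9 = 9072
i=7: res = 9072*10 = 90720
i=8: res = 90720*11 = 997920
i=9: res = 997920*12 = 11975040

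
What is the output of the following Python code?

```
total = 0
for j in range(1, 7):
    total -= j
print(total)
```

j=1: total = 0-1 = -1
j=2: total = (-1)-2 = -3
j=3: total = (-3)-3 = -6
j=4: total = (-6)-4 = -10
j=5: total = (-10)-5 = -15
j=6: total = (-15)-6 = -21

-21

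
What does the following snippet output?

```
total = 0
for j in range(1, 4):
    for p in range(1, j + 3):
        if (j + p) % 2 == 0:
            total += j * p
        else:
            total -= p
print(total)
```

31

j=1,p=1: even sum, total = 0+1 = 1
j=1,p=2: odd sum, total = 1-2 = -1
j=1,p=3: even sum, total = (-1)+3 = 2
j=2,p=1: odd sum, total = 2-1 = 1
j=2,p=2: even sum, total = 1+4 = 5
j=2,p=3: odd sum, total = 5-3 = 2
j=2,p=4: even sum, total = 2+8 = 10
j=3,p=1: even sum, total = 10+3 = 13
j=3,p=2: odd sum, total = 13-2 = 11
j=3,p=3: even sum, total = 11+9 = 20
j=3,p=4: odd sum, total = 20-4 = 16
j=3,p=5: even sum, total = 16+15 = 31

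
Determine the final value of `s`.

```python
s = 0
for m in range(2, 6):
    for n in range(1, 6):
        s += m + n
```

m=2,n=1: s = 0+3 = 3
m=2,n=2: s = 3+4 = 7
m=2,n=3: s = 7+5 = 12
m=2,n=4: s = 12+6 = 18
m=2,n=5: s = 18+7 = 25
m=3,n=1: s = 25+4 = 29
m=3,n=2: s = 29+5 = 34
m=3,n=3: s = 34+6 = 40
m=3,n=4: s = 40+7 = 47
m=3,n=5: s = 47+8 = 55
m=4,n=1: s = 55+5 = 60
m=4,n=2: s = 60+6 = 66
m=4,n=3: s = 66+7 = 73
m=4,n=4: s = 73+8 = 81
m=4,n=5: s = 81+9 = 90
m=5,n=1: s = 90+6 = 96
m=5,n=2: s = 96+7 = 103
m=5,n=3: s = 103+8 = 111
m=5,n=4: s = 111+9 = 120
m=5,n=5: s = 120+10 = 130

130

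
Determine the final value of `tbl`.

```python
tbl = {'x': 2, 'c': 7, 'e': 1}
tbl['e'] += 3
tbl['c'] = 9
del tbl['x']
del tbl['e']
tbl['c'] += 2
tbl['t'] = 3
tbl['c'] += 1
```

tbl['e'] = 1+3 = 4 → {'x': 2, 'c': 7, 'e': 4}
tbl['c'] = 9 → {'x': 2, 'c': 9, 'e': 4}
del 'x' → {'c': 9, 'e': 4}
del 'e' → {'c': 9}
tbl['c'] = 9+2 = 11 → {'c': 11}
tbl['t'] = 3 → {'c': 11, 't': 3}
tbl['c'] = 11+1 = 12 → {'c': 12, 't': 3}

{'c': 12, 't': 3}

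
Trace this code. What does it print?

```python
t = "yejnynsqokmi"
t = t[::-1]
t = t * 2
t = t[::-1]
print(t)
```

reverse → 'imkoqsnynjey'
repeat ×2 → 'imkoqsnynjeyimkoqsnynjey'
reverse → 'yejnynsqokmiyejnynsqokmi'

yejnynsqokmiyejnynsqokmi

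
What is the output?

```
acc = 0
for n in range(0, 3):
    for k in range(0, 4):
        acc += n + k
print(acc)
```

n=0,k=0: acc = 0+0 = 0
n=0,k=1: acc = 0+1 = 1
n=0,k=2: acc = 1+2 = 3
n=0,k=3: acc = 3+3 = 6
n=1,k=0: acc = 6+1 = 7
n=1,k=1: acc = 7+2 = 9
n=1,k=2: acc = 9+3 = 12
n=1,k=3: acc = 12+4 = 16
n=2,k=0: acc = 16+2 = 18
n=2,k=1: acc = 18+3 = 21
n=2,k=2: acc = 21+4 = 25
n=2,k=3: acc = 25+5 = 30

30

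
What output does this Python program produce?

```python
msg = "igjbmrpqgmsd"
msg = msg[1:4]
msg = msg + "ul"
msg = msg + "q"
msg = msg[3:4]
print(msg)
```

slice [1:4] → 'gjb'
+ 'ul' → 'gjbul'
+ 'q' → 'gjbulq'
slice [3:4] → 'u'

u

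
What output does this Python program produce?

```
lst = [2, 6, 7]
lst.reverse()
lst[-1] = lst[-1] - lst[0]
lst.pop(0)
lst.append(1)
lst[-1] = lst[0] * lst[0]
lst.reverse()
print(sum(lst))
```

reverse → [7, 6, 2]
lst[-1] = lst[-1]-lst[0] = 2-7 = -5 → [7, 6, -5]
pop(0) removes 7 → [6, -5]
append 1 → [6, -5, 1]
lst[-1] = lst[0]*lst[0] = 6*6 = 36 → [6, -5, 36]
reverse → [36, -5, 6]
sum = 37

37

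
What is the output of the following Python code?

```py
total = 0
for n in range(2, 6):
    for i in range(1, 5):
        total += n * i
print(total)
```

n=2,i=1: total = 0+2 = 2
n=2,i=2: total = 2+4 = 6
n=2,i=3: total = 6+6 = 12
n=2,i=4: total = 12+8 = 20
n=3,i=1: total = 20+3 = 23
n=3,i=2: total = 23+6 = 29
n=3,i=3: total = 29+9 = 38
n=3,i=4: total = 38+12 = 50
n=4,i=1: total = 50+4 = 54
n=4,i=2: total = 54+8 = 62
n=4,i=3: total = 62+12 = 74
n=4,i=4: total = 74+16 = 90
n=5,i=1: total = 90+5 = 95
n=5,i=2: total = 95+10 = 105
n=5,i=3: total = 105+15 = 120
n=5,i=4: total = 120+20 = 140

140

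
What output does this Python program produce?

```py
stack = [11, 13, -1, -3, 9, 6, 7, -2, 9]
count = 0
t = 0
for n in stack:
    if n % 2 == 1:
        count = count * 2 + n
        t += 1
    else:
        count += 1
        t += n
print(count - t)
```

n=11: odd, count = 0*2+11 = 11; t=1
n=13: odd, count = 11*2+13 = 35; t=2
n=-1: odd, count = 35*2+(-1) = 69; t=3
n=-3: odd, count = 69*2+(-3) = 135; t=4
n=9: odd, count = 135*2+9 = 279; t=5
n=6: not odd, count = 279+1 = 280; t=11
n=7: odd, count = 280*2+7 = 567; t=12
n=-2: not odd, count = 567+1 = 568; t=10
n=9: odd, count = 568*2+9 = 1145; t=11
count-t = 1145-11 = 1134

1134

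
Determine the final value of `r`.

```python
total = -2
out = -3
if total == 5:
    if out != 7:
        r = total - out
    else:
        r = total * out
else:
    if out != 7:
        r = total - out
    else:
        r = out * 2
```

1

total=-2, out=-3
total == 5 is False; out != 7 is True
→ r = total - out = 1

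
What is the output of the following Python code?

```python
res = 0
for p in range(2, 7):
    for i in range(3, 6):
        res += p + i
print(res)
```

p=2,i=3: res = 0+5 = 5
p=2,i=4: res = 5+6 = 11
p=2,i=5: res = 11+7 = 18
p=3,i=3: res = 18+6 = 24
p=3,i=4: res = 24+7 = 31
p=3,i=5: res = 31+8 = 39
p=4,i=3: res = 39+7 = 46
p=4,i=4: res = 46+8 = 54
p=4,i=5: res = 54+9 = 63
p=5,i=3: res = 63+8 = 71
p=5,i=4: res = 71+9 = 80
p=5,i=5: res = 80+10 = 90
p=6,i=3: res = 90+9 = 99
p=6,i=4: res = 99+10 = 109
p=6,i=5: res = 109+11 = 120

120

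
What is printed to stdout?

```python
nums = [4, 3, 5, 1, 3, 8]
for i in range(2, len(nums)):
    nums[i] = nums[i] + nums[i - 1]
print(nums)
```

[4, 3, 8, 9, 12, 20]

i=2: nums[2] = 5+3 = 8 → [4, 3, 8, 1, 3, 8]
i=3: nums[3] = 1+8 = 9 → [4, 3, 8, 9, 3, 8]
i=4: nums[4] = 3+9 = 12 → [4, 3, 8, 9, 12, 8]
i=5: nums[5] = 8+12 = 20 → [4, 3, 8, 9, 12, 20]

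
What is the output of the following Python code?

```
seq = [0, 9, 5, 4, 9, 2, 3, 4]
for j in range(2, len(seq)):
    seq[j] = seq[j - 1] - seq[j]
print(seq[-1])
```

j=2: seq[2] = 9-5 = 4 → [0, 9, 4, 4, 9, 2, 3, 4]
j=3: seq[3] = 4-4 = 0 → [0, 9, 4, 0, 9, 2, 3, 4]
j=4: seq[4] = 0-9 = -9 → [0, 9, 4, 0, -9, 2, 3, 4]
j=5: seq[5] = (-9)-2 = -11 → [0, 9, 4, 0, -9, -11, 3, 4]
j=6: seq[6] = (-11)-3 = -14 → [0, 9, 4, 0, -9, -11, -14, 4]
j=7: seq[7] = (-14)-4 = -18 → [0, 9, 4, 0, -9, -11, -14, -18]

-18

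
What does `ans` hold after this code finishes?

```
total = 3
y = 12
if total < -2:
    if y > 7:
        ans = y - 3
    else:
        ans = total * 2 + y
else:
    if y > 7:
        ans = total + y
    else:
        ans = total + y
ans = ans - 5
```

10

total=3, y=12
total < -2 is False; y > 7 is True
→ ans = total + y = 15
ans = 15-5 = 10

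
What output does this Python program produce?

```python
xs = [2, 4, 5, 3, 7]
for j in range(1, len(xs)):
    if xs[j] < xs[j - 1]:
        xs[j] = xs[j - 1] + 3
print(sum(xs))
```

j=1: 4>=2, unchanged → [2, 4, 5, 3, 7]
j=2: 5>=4, unchanged → [2, 4, 5, 3, 7]
j=3: 3<5, xs[3] = 5+3 = 8 → [2, 4, 5, 8, 7]
j=4: 7<8, xs[4] = 8+3 = 11 → [2, 4, 5, 8, 11]
sum = 30

30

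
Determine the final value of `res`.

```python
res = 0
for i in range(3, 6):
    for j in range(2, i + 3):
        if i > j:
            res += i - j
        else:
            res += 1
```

i=3,j=2: 3>2, res = 0+1 = 1
i=3,j=3: not 3>3, res = 1+1 = 2
i=3,j=4: not 3>4, res = 2+1 = 3
i=3,j=5: not 3>5, res = 3+1 = 4
i=4,j=2: 4>2, res = 4+2 = 6
i=4,j=3: 4>3, res = 6+1 = 7
i=4,j=4: not 4>4, res = 7+1 = 8
i=4,j=5: not 4>5, res = 8+1 = 9
i=4,j=6: not 4>6, res = 9+1 = 10
i=5,j=2: 5>2, res = 10+3 = 13
i=5,j=3: 5>3, res = 13+2 = 15
i=5,j=4: 5>4, res = 15+1 = 16
i=5,j=5: not 5>5, res = 16+1 = 17
i=5,j=6: not 5>6, res = 17+1 = 18
i=5,j=7: not 5>7, res = 18+1 = 19

19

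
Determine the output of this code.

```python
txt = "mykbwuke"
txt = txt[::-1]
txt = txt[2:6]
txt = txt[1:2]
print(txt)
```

reverse → 'ekuwbkym'
slice [2:6] → 'uwbk'
slice [1:2] → 'w'

w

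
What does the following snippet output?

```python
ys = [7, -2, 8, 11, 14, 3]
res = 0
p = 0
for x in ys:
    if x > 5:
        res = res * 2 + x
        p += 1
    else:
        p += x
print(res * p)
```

620

x=7: >5, res = 0*2+7 = 7; p=1
x=-2: not >5; p=-1
x=8: >5, res = 7*2+8 = 22; p=0
x=11: >5, res = 22*2+11 = 55; p=1
x=14: >5, res = 55*2+14 = 124; p=2
x=3: not >5; p=5
res*p = 124*5 = 620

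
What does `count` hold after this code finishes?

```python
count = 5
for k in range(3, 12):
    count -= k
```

k=3: count = 5-3 = 2
k=4: count = 2-4 = -2
k=5: count = (-2)-5 = -7
k=6: count = (-7)-6 = -13
k=7: count = (-13)-7 = -20
k=8: count = (-20)-8 = -28
k=9: count = (-28)-9 = -37
k=10: count = (-37)-10 = -47
k=11: count = (-47)-11 = -58

-58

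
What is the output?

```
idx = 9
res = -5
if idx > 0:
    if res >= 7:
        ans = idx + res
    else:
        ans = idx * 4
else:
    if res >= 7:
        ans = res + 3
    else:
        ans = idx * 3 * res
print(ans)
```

36

idx=9, res=-5
idx > 0 is True; res >= 7 is False
→ ans = idx * 4 = 36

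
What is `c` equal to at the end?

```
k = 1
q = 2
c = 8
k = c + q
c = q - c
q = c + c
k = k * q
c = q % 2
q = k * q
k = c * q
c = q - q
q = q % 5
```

0

k = 8+2 = 10
c = 2-8 = -6
q = (-6)+(-6) = -12
k = 10*(-12) = -120
c = (-12)%2 = 0
q = (-120)*(-12) = 1440
k = 0*1440 = 0
c = 1440-1440 = 0
q = 1440%5 = 0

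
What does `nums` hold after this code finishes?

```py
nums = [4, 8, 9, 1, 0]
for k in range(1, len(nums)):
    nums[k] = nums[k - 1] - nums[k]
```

k=1: nums[1] = 4-8 = -4 → [4, -4, 9, 1, 0]
k=2: nums[2] = (-4)-9 = -13 → [4, -4, -13, 1, 0]
k=3: nums[3] = (-13)-1 = -14 → [4, -4, -13, -14, 0]
k=4: nums[4] = (-14)-0 = -14 → [4, -4, -13, -14, -14]

[4, -4, -13, -14, -14]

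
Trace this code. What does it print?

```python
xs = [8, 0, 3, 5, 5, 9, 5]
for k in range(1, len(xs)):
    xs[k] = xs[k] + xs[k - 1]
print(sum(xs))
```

129

k=1: xs[1] = 0+8 = 8 → [8, 8, 3, 5, 5, 9, 5]
k=2: xs[2] = 3+8 = 11 → [8, 8, 11, 5, 5, 9, 5]
k=3: xs[3] = 5+11 = 16 → [8, 8, 11, 16, 5, 9, 5]
k=4: xs[4] = 5+16 = 21 → [8, 8, 11, 16, 21, 9, 5]
k=5: xs[5] = 9+21 = 30 → [8, 8, 11, 16, 21, 30, 5]
k=6: xs[6] = 5+30 = 35 → [8, 8, 11, 16, 21, 30, 35]
sum = 129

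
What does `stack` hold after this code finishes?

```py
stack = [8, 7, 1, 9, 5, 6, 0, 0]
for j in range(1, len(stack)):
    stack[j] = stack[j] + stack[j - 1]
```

j=1: stack[1] = 7+8 = 15 → [8, 15, 1, 9, 5, 6, 0, 0]
j=2: stack[2] = 1+15 = 16 → [8, 15, 16, 9, 5, 6, 0, 0]
j=3: stack[3] = 9+16 = 25 → [8, 15, 16, 25, 5, 6, 0, 0]
j=4: stack[4] = 5+25 = 30 → [8, 15, 16, 25, 30, 6, 0, 0]
j=5: stack[5] = 6+30 = 36 → [8, 15, 16, 25, 30, 36, 0, 0]
j=6: stack[6] = 0+36 = 36 → [8, 15, 16, 25, 30, 36, 36, 0]
j=7: stack[7] = 0+36 = 36 → [8, 15, 16, 25, 30, 36, 36, 36]

[8, 15, 16, 25, 30, 36, 36, 36]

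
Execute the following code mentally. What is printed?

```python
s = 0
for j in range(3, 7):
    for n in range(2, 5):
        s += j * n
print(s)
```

162

j=3,n=2: s = 0+6 = 6
j=3,n=3: s = 6+9 = 15
j=3,n=4: s = 15+12 = 27
j=4,n=2: s = 27+8 = 35
j=4,n=3: s = 35+12 = 47
j=4,n=4: s = 47+16 = 63
j=5,n=2: s = 63+10 = 73
j=5,n=3: s = 73+15 = 88
j=5,n=4: s = 88+20 = 108
j=6,n=2: s = 108+12 = 120
j=6,n=3: s = 120+18 = 138
j=6,n=4: s = 138+24 = 162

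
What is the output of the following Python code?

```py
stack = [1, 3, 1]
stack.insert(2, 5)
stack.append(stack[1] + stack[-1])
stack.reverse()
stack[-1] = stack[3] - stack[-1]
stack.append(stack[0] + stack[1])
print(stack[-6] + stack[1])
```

5

insert 5 at 2 → [1, 3, 5, 1]
append stack[1]+stack[-1] = 3+1 = 4 → [1, 3, 5, 1, 4]
reverse → [4, 1, 5, 3, 1]
stack[-1] = stack[3]-stack[-1] = 3-1 = 2 → [4, 1, 5, 3, 2]
append stack[0]+stack[1] = 4+1 = 5 → [4, 1, 5, 3, 2, 5]
stack[-6]+stack[1] = 4+1 = 5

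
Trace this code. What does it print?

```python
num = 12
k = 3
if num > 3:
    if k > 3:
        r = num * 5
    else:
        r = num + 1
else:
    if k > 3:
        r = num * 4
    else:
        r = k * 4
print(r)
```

num=12, k=3
num > 3 is True; k > 3 is False
→ r = num + 1 = 13

13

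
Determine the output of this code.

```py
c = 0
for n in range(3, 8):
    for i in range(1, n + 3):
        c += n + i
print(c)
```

330

n=3,i=1: c = 0+4 = 4
n=3,i=2: c = 4+5 = 9
n=3,i=3: c = 9+6 = 15
n=3,i=4: c = 15+7 = 22
n=3,i=5: c = 22+8 = 30
n=4,i=1: c = 30+5 = 35
n=4,i=2: c = 35+6 = 41
n=4,i=3: c = 41+7 = 48
n=4,i=4: c = 48+8 = 56
n=4,i=5: c = 56+9 = 65
n=4,i=6: c = 65+10 = 75
n=5,i=1: c = 75+6 = 81
n=5,i=2: c = 81+7 = 88
n=5,i=3: c = 88+8 = 96
n=5,i=4: c = 96+9 = 105
n=5,i=5: c = 105+10 = 115
n=5,i=6: c = 115+11 = 126
n=5,i=7: c = 126+12 = 138
n=6,i=1: c = 138+7 = 145
n=6,i=2: c = 145+8 = 153
n=6,i=3: c = 153+9 = 162
n=6,i=4: c = 162+10 = 172
n=6,i=5: c = 172+11 = 183
n=6,i=6: c = 183+12 = 195
n=6,i=7: c = 195+13 = 208
n=6,i=8: c = 208+14 = 222
n=7,i=1: c = 222+8 = 230
n=7,i=2: c = 230+9 = 239
n=7,i=3: c = 239+10 = 249
n=7,i=4: c = 249+11 = 260
n=7,i=5: c = 260+12 = 272
n=7,i=6: c = 272+13 = 285
n=7,i=7: c = 285+14 = 299
n=7,i=8: c = 299+15 = 314
n=7,i=9: c = 314+16 = 330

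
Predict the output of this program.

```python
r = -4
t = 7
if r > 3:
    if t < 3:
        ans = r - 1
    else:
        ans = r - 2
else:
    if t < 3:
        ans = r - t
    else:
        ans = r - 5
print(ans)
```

r=-4, t=7
r > 3 is False; t < 3 is False
→ ans = r - 5 = -9

-9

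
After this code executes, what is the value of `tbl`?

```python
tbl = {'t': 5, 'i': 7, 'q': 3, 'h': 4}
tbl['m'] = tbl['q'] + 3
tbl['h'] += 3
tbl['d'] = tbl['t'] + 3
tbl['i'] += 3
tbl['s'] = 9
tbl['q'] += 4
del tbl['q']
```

{'t': 5, 'i': 10, 'h': 7, 'm': 6, 'd': 8, 's': 9}

tbl['m'] = tbl['q']+3 = 6 → {'t': 5, 'i': 7, 'q': 3, 'h': 4, 'm': 6}
tbl['h'] = 4+3 = 7 → {'t': 5, 'i': 7, 'q': 3, 'h': 7, 'm': 6}
tbl['d'] = tbl['t']+3 = 8 → {'t': 5, 'i': 7, 'q': 3, 'h': 7, 'm': 6, 'd': 8}
tbl['i'] = 7+3 = 10 → {'t': 5, 'i': 10, 'q': 3, 'h': 7, 'm': 6, 'd': 8}
tbl['s'] = 9 → {'t': 5, 'i': 10, 'q': 3, 'h': 7, 'm': 6, 'd': 8, 's': 9}
tbl['q'] = 3+4 = 7 → {'t': 5, 'i': 10, 'q': 7, 'h': 7, 'm': 6, 'd': 8, 's': 9}
del 'q' → {'t': 5, 'i': 10, 'h': 7, 'm': 6, 'd': 8, 's': 9}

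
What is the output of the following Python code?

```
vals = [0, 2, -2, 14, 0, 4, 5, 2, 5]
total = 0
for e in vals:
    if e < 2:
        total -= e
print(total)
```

e=0: <2, total = 0-0 = 0
e=2: not <2
e=-2: <2, total = 0-(-2) = 2
e=14: not <2
e=0: <2, total = 2-0 = 2
e=4: not <2
e=5: not <2
e=2: not <2
e=5: not <2

2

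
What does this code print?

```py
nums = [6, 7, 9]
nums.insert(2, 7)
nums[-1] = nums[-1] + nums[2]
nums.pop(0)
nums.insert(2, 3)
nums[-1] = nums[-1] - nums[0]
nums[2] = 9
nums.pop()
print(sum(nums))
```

23

insert 7 at 2 → [6, 7, 7, 9]
nums[-1] = nums[-1]+nums[2] = 9+7 = 16 → [6, 7, 7, 16]
pop(0) removes 6 → [7, 7, 16]
insert 3 at 2 → [7, 7, 3, 16]
nums[-1] = nums[-1]-nums[0] = 16-7 = 9 → [7, 7, 3, 9]
nums[2] = 9 → [7, 7, 9, 9]
pop() removes 9 → [7, 7, 9]
sum = 23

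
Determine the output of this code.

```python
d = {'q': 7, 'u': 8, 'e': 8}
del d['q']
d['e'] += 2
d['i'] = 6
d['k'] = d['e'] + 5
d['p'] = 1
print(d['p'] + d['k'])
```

16

del 'q' → {'u': 8, 'e': 8}
d['e'] = 8+2 = 10 → {'u': 8, 'e': 10}
d['i'] = 6 → {'u': 8, 'e': 10, 'i': 6}
d['k'] = d['e']+5 = 15 → {'u': 8, 'e': 10, 'i': 6, 'k': 15}
d['p'] = 1 → {'u': 8, 'e': 10, 'i': 6, 'k': 15, 'p': 1}
d['p']+d['k'] = 1+15 = 16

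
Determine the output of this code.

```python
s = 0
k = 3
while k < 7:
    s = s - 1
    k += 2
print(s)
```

-2

k=3: s = 0-1 = -1
k=5: s = (-1)-1 = -2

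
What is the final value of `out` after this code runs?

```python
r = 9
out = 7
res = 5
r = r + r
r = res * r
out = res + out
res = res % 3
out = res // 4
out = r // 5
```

r = 9+9 = 18
r = 5*18 = 90
out = 5+7 = 12
res = 5%3 = 2
out = 2//4 = 0
out = 90//5 = 18

18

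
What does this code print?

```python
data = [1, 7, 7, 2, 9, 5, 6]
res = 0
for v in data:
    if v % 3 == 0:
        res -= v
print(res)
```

-15

v=1: not %3==0
v=7: not %3==0
v=7: not %3==0
v=2: not %3==0
v=9: %3==0, res = 0-9 = -9
v=5: not %3==0
v=6: %3==0, res = (-9)-6 = -15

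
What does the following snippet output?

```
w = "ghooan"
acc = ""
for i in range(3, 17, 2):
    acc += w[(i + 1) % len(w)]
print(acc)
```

i=3: add w[4]='a' → 'a'
i=5: add w[0]='g' → 'ag'
i=7: add w[2]='o' → 'ago'
i=9: add w[4]='a' → 'agoa'
i=11: add w[0]='g' → 'agoag'
i=13: add w[2]='o' → 'agoago'
i=15: add w[4]='a' → 'agoagoa'

agoagoa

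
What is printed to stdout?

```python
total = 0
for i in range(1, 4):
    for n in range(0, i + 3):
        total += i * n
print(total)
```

71

i=1,n=0: total = 0+0 = 0
i=1,n=1: total = 0+1 = 1
i=1,n=2: total = 1+2 = 3
i=1,n=3: total = 3+3 = 6
i=2,n=0: total = 6+0 = 6
i=2,n=1: total = 6+2 = 8
i=2,n=2: total = 8+4 = 12
i=2,n=3: total = 12+6 = 18
i=2,n=4: total = 18+8 = 26
i=3,n=0: total = 26+0 = 26
i=3,n=1: total = 26+3 = 29
i=3,n=2: total = 29+6 = 35
i=3,n=3: total = 35+9 = 44
i=3,n=4: total = 44+12 = 56
i=3,n=5: total = 56+15 = 71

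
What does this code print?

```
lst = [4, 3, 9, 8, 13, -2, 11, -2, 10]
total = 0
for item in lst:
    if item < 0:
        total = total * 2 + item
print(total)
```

-6

item=4: not <0
item=3: not <0
item=9: not <0
item=8: not <0
item=13: not <0
item=-2: <0, total = 0*2+(-2) = -2
item=11: not <0
item=-2: <0, total = (-2)*2+(-2) = -6
item=10: not <0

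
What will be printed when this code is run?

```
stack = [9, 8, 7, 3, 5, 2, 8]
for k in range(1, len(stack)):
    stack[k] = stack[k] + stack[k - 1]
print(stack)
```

[9, 17, 24, 27, 32, 34, 42]

k=1: stack[1] = 8+9 = 17 → [9, 17, 7, 3, 5, 2, 8]
k=2: stack[2] = 7+17 = 24 → [9, 17, 24, 3, 5, 2, 8]
k=3: stack[3] = 3+24 = 27 → [9, 17, 24, 27, 5, 2, 8]
k=4: stack[4] = 5+27 = 32 → [9, 17, 24, 27, 32, 2, 8]
k=5: stack[5] = 2+32 = 34 → [9, 17, 24, 27, 32, 34, 8]
k=6: stack[6] = 8+34 = 42 → [9, 17, 24, 27, 32, 34, 42]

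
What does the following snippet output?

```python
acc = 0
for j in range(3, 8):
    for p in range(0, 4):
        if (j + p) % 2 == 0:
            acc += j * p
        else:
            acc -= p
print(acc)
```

66

j=3,p=0: odd sum, acc = 0-0 = 0
j=3,p=1: even sum, acc = 0+3 = 3
j=3,p=2: odd sum, acc = 3-2 = 1
j=3,p=3: even sum, acc = 1+9 = 10
j=4,p=0: even sum, acc = 10+0 = 10
j=4,p=1: odd sum, acc = 10-1 = 9
j=4,p=2: even sum, acc = 9+8 = 17
j=4,p=3: odd sum, acc = 17-3 = 14
j=5,p=0: odd sum, acc = 14-0 = 14
j=5,p=1: even sum, acc = 14+5 = 19
j=5,p=2: odd sum, acc = 19-2 = 17
j=5,p=3: even sum, acc = 17+15 = 32
j=6,p=0: even sum, acc = 32+0 = 32
j=6,p=1: odd sum, acc = 32-1 = 31
j=6,p=2: even sum, acc = 31+12 = 43
j=6,p=3: odd sum, acc = 43-3 = 40
j=7,p=0: odd sum, acc = 40-0 = 40
j=7,p=1: even sum, acc = 40+7 = 47
j=7,p=2: odd sum, acc = 47-2 = 45
j=7,p=3: even sum, acc = 45+21 = 66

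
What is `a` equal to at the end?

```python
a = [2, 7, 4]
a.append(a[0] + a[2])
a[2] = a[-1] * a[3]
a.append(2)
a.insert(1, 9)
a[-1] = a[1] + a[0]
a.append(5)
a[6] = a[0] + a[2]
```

[2, 9, 7, 36, 6, 11, 9]

append a[0]+a[2] = 2+4 = 6 → [2, 7, 4, 6]
a[2] = a[-1]*a[3] = 6*6 = 36 → [2, 7, 36, 6]
append 2 → [2, 7, 36, 6, 2]
insert 9 at 1 → [2, 9, 7, 36, 6, 2]
a[-1] = a[1]+a[0] = 9+2 = 11 → [2, 9, 7, 36, 6, 11]
append 5 → [2, 9, 7, 36, 6, 11, 5]
a[6] = a[0]+a[2] = 2+7 = 9 → [2, 9, 7, 36, 6, 11, 9]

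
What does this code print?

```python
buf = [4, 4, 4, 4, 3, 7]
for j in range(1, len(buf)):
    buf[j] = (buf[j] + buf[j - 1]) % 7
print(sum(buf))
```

22

j=1: buf[1] = (4+4)%7 = 1 → [4, 1, 4, 4, 3, 7]
j=2: buf[2] = (4+1)%7 = 5 → [4, 1, 5, 4, 3, 7]
j=3: buf[3] = (4+5)%7 = 2 → [4, 1, 5, 2, 3, 7]
j=4: buf[4] = (3+2)%7 = 5 → [4, 1, 5, 2, 5, 7]
j=5: buf[5] = (7+5)%7 = 5 → [4, 1, 5, 2, 5, 5]
sum = 22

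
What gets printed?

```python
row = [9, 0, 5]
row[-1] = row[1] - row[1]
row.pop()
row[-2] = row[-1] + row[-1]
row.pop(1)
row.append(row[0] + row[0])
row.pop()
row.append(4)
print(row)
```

[0, 4]

row[-1] = row[1]-row[1] = 0-0 = 0 → [9, 0, 0]
pop() removes 0 → [9, 0]
row[-2] = row[-1]+row[-1] = 0+0 = 0 → [0, 0]
pop(1) removes 0 → [0]
append row[0]+row[0] = 0+0 = 0 → [0, 0]
pop() removes 0 → [0]
append 4 → [0, 4]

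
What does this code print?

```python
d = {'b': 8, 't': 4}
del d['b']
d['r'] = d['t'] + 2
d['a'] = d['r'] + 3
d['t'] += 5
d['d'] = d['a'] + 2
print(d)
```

del 'b' → {'t': 4}
d['r'] = d['t']+2 = 6 → {'t': 4, 'r': 6}
d['a'] = d['r']+3 = 9 → {'t': 4, 'r': 6, 'a': 9}
d['t'] = 4+5 = 9 → {'t': 9, 'r': 6, 'a': 9}
d['d'] = d['a']+2 = 11 → {'t': 9, 'r': 6, 'a': 9, 'd': 11}

{'t': 9, 'r': 6, 'a': 9, 'd': 11}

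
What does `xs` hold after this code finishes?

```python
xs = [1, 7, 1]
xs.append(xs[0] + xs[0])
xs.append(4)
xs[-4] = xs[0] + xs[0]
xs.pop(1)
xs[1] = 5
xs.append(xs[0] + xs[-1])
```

append xs[0]+xs[0] = 1+1 = 2 → [1, 7, 1, 2]
append 4 → [1, 7, 1, 2, 4]
xs[-4] = xs[0]+xs[0] = 1+1 = 2 → [1, 2, 1, 2, 4]
pop(1) removes 2 → [1, 1, 2, 4]
xs[1] = 5 → [1, 5, 2, 4]
append xs[0]+xs[-1] = 1+4 = 5 → [1, 5, 2, 4, 5]

[1, 5, 2, 4, 5]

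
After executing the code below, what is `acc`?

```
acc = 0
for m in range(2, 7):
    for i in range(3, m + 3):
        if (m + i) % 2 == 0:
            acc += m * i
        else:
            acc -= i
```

m=2,i=3: odd sum, acc = 0-3 = -3
m=2,i=4: even sum, acc = (-3)+8 = 5
m=3,i=3: even sum, acc = 5+9 = 14
m=3,i=4: odd sum, acc = 14-4 = 10
m=3,i=5: even sum, acc = 10+15 = 25
m=4,i=3: odd sum, acc = 25-3 = 22
m=4,i=4: even sum, acc = 22+16 = 38
m=4,i=5: odd sum, acc = 38-5 = 33
m=4,i=6: even sum, acc = 33+24 = 57
m=5,i=3: even sum, acc = 57+15 = 72
m=5,i=4: odd sum, acc = 72-4 = 68
m=5,i=5: even sum, acc = 68+25 = 93
m=5,i=6: odd sum, acc = 93-6 = 87
m=5,i=7: even sum, acc = 87+35 = 122
m=6,i=3: odd sum, acc = 122-3 = 119
m=6,i=4: even sum, acc = 119+24 = 143
m=6,i=5: odd sum, acc = 143-5 = 138
m=6,i=6: even sum, acc = 138+36 = 174
m=6,i=7: odd sum, acc = 174-7 = 167
m=6,i=8: even sum, acc = 167+48 = 215

215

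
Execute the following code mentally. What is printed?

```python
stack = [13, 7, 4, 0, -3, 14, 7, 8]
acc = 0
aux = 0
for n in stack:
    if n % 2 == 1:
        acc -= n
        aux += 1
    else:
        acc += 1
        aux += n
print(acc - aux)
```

n=13: odd, acc = 0-13 = -13; aux=1
n=7: odd, acc = (-13)-7 = -20; aux=2
n=4: not odd, acc = (-20)+1 = -19; aux=6
n=0: not odd, acc = (-19)+1 = -18; aux=6
n=-3: odd, acc = (-18)-(-3) = -15; aux=7
n=14: not odd, acc = (-15)+1 = -14; aux=21
n=7: odd, acc = (-14)-7 = -21; aux=22
n=8: not odd, acc = (-21)+1 = -20; aux=30
acc-aux = (-20)-30 = -50

-50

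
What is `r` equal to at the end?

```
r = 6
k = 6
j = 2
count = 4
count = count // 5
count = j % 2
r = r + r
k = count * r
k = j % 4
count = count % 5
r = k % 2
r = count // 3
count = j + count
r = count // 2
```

count = 4//5 = 0
count = 2%2 = 0
r = 6+6 = 12
k = 0*12 = 0
k = 2%4 = 2
count = 0%5 = 0
r = 2%2 = 0
r = 0//3 = 0
count = 2+0 = 2
r = 2//2 = 1

1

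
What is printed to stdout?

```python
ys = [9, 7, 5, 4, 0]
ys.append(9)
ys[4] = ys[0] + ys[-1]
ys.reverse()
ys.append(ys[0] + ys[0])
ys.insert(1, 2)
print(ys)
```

[9, 2, 18, 4, 5, 7, 9, 18]

append 9 → [9, 7, 5, 4, 0, 9]
ys[4] = ys[0]+ys[-1] = 9+9 = 18 → [9, 7, 5, 4, 18, 9]
reverse → [9, 18, 4, 5, 7, 9]
append ys[0]+ys[0] = 9+9 = 18 → [9, 18, 4, 5, 7, 9, 18]
insert 2 at 1 → [9, 2, 18, 4, 5, 7, 9, 18]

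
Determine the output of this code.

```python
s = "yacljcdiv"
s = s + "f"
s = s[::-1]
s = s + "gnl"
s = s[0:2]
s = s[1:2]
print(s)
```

+ 'f' → 'yacljcdivf'
reverse → 'fvidcjlcay'
+ 'gnl' → 'fvidcjlcaygnl'
slice [0:2] → 'fv'
slice [1:2] → 'v'

v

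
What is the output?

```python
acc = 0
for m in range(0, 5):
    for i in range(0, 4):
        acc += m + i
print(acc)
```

70

m=0,i=0: acc = 0+0 = 0
m=0,i=1: acc = 0+1 = 1
m=0,i=2: acc = 1+2 = 3
m=0,i=3: acc = 3+3 = 6
m=1,i=0: acc = 6+1 = 7
m=1,i=1: acc = 7+2 = 9
m=1,i=2: acc = 9+3 = 12
m=1,i=3: acc = 12+4 = 16
m=2,i=0: acc = 16+2 = 18
m=2,i=1: acc = 18+3 = 21
m=2,i=2: acc = 21+4 = 25
m=2,i=3: acc = 25+5 = 30
m=3,i=0: acc = 30+3 = 33
m=3,i=1: acc = 33+4 = 37
m=3,i=2: acc = 37+5 = 42
m=3,i=3: acc = 42+6 = 48
m=4,i=0: acc = 48+4 = 52
m=4,i=1: acc = 52+5 = 57
m=4,i=2: acc = 57+6 = 63
m=4,i=3: acc = 63+7 = 70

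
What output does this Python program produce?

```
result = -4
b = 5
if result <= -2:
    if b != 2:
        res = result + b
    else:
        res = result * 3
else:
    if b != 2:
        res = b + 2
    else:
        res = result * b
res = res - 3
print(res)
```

-2

result=-4, b=5
result <= -2 is True; b != 2 is True
→ res = result + b = 1
res = 1-3 = -2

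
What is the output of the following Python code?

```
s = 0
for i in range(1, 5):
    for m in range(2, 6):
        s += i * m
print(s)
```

i=1,m=2: s = 0+2 = 2
i=1,m=3: s = 2+3 = 5
i=1,m=4: s = 5+4 = 9
i=1,m=5: s = 9+5 = 14
i=2,m=2: s = 14+4 = 18
i=2,m=3: s = 18+6 = 24
i=2,m=4: s = 24+8 = 32
i=2,m=5: s = 32+10 = 42
i=3,m=2: s = 42+6 = 48
i=3,m=3: s = 48+9 = 57
i=3,m=4: s = 57+12 = 69
i=3,m=5: s = 69+15 = 84
i=4,m=2: s = 84+8 = 92
i=4,m=3: s = 92+12 = 104
i=4,m=4: s = 104+16 = 120
i=4,m=5: s = 120+20 = 140

140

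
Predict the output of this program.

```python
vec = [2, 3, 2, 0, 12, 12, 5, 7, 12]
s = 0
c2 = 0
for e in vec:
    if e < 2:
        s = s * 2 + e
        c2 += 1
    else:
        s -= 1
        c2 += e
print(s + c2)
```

e=2: not <2, s = 0-1 = -1; c2=2
e=3: not <2, s = (-1)-1 = -2; c2=5
e=2: not <2, s = (-2)-1 = -3; c2=7
e=0: <2, s = (-3)*2+0 = -6; c2=8
e=12: not <2, s = (-6)-1 = -7; c2=20
e=12: not <2, s = (-7)-1 = -8; c2=32
e=5: not <2, s = (-8)-1 = -9; c2=37
e=7: not <2, s = (-9)-1 = -10; c2=44
e=12: not <2, s = (-10)-1 = -11; c2=56
s+c2 = (-11)+56 = 45

45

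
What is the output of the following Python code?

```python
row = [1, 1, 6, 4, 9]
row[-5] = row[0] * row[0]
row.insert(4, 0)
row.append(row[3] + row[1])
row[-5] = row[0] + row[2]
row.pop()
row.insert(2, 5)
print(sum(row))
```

27

row[-5] = row[0]*row[0] = 1*1 = 1 → [1, 1, 6, 4, 9]
insert 0 at 4 → [1, 1, 6, 4, 0, 9]
append row[3]+row[1] = 4+1 = 5 → [1, 1, 6, 4, 0, 9, 5]
row[-5] = row[0]+row[2] = 1+6 = 7 → [1, 1, 7, 4, 0, 9, 5]
pop() removes 5 → [1, 1, 7, 4, 0, 9]
insert 5 at 2 → [1, 1, 5, 7, 4, 0, 9]
sum = 27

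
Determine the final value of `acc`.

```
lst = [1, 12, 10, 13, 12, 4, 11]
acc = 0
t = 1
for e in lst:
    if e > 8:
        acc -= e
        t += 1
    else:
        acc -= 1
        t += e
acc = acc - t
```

e=1: not >8, acc = 0-1 = -1; t=2
e=12: >8, acc = (-1)-12 = -13; t=3
e=10: >8, acc = (-13)-10 = -23; t=4
e=13: >8, acc = (-23)-13 = -36; t=5
e=12: >8, acc = (-36)-12 = -48; t=6
e=4: not >8, acc = (-48)-1 = -49; t=10
e=11: >8, acc = (-49)-11 = -60; t=11
acc-t = (-60)-11 = -71

-71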